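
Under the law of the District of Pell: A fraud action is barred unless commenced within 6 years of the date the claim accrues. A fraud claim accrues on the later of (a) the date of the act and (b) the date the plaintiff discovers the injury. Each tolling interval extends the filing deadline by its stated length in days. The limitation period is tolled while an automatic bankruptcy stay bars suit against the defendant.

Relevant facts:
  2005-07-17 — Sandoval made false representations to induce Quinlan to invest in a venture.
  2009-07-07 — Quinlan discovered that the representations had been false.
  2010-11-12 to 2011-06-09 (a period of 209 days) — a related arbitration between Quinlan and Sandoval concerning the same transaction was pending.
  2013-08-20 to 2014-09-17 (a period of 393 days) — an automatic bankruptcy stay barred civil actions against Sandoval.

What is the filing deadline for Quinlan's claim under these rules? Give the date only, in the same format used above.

Because discovery on 2009-07-07 post-dates the 2005-07-17 act, accrual under the later-of rule falls on 2009-07-07.
The untolled deadline — 6 years after 2009-07-07 — is 2015-07-07.
Because the automatic bankruptcy stay ran from 2013-08-20 to 2014-09-17, the deadline is extended by 393 days to 2016-08-03.
No stated provision tolls the period for a pending arbitration, so the interval from 2010-11-12 to 2011-06-09 has no effect on the deadline.

2016-08-03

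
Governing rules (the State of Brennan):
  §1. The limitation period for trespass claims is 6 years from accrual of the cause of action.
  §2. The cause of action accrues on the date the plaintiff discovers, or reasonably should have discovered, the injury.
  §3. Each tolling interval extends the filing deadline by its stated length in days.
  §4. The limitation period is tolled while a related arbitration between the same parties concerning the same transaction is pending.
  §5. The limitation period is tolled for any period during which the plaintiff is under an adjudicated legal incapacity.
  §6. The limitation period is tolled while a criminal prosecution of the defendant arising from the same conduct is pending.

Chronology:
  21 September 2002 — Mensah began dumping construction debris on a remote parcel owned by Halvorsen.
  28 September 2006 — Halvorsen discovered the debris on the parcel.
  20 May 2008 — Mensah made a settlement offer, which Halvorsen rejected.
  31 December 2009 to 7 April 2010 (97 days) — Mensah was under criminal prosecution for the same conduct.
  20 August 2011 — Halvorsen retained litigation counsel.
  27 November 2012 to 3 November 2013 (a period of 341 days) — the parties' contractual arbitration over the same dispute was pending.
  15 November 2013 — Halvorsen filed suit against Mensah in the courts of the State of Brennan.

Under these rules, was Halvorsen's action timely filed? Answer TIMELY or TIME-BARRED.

Accrual is tied to discovery, so the period began on 28 September 2006 rather than on 21 September 2002 when the act occurred.
Adding the 6 years base period to 28 September 2006 gives a deadline of 28 September 2012, before any tolling.
Because the pending criminal prosecution ran from 31 December 2009 to 7 April 2010, the deadline is extended by 97 days to 3 January 2013.
The period was tolled for 341 days by the pending related arbitration (27 November 2012 to 3 November 2013), pushing the deadline to 10 December 2013.
The other events in the timeline have no effect on the limitation period under the stated rules.
Halvorsen filed on 15 November 2013, before the 10 December 2013 deadline, so the action is timely.

TIMELY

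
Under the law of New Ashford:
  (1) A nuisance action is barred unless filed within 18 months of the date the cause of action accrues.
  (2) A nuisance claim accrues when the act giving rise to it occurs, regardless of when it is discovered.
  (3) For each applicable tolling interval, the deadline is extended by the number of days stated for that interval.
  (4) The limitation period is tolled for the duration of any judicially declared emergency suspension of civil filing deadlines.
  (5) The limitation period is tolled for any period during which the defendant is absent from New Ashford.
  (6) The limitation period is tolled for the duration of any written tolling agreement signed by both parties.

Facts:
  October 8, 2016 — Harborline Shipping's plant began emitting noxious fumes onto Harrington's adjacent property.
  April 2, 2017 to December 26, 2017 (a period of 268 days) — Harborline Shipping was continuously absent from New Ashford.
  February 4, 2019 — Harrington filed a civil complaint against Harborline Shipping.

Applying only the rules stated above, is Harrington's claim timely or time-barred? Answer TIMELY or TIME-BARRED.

TIME-BARRED

The claim accrued on October 8, 2016, when the wrongful act occurred.
Adding the 18 months base period to October 8, 2016 gives a deadline of April 8, 2018, before any tolling.
The period was tolled for 268 days by the defendant's absence from the jurisdiction (April 2, 2017 to December 26, 2017), pushing the deadline to January 1, 2019.
The February 4, 2019 filing falls after the January 1, 2019 deadline; the claim is time-barred.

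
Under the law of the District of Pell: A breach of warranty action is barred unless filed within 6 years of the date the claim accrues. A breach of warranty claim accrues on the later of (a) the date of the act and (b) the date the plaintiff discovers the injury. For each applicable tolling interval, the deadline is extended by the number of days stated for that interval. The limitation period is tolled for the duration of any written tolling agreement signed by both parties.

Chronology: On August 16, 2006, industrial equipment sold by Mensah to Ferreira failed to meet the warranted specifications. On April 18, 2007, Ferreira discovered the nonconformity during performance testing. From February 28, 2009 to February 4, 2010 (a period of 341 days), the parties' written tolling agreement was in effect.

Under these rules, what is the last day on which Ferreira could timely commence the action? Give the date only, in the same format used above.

The claim accrued on April 18, 2007 — the later of the August 16, 2006 act and the April 18, 2007 discovery.
The untolled deadline — 6 years after April 18, 2007 — is April 18, 2013.
Because the written tolling agreement ran from February 28, 2009 to February 4, 2010, the deadline is extended by 341 days to March 25, 2014.

March 25, 2014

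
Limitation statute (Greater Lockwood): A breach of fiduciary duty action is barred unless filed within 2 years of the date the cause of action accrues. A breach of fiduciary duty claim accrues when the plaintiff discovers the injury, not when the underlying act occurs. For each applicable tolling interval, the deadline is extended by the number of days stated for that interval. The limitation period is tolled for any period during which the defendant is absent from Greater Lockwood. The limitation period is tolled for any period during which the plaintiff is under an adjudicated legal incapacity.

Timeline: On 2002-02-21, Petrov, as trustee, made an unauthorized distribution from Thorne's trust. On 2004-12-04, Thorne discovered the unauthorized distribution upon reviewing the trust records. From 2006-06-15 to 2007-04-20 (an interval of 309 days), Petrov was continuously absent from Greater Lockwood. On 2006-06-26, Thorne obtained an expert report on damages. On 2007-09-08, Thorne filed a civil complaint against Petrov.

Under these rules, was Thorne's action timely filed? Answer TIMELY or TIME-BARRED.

The claim did not accrue until Thorne discovered the injury on 2004-12-04; the 2002-02-21 act date does not start the clock under the stated rule.
Adding the 2 years base period to 2004-12-04 gives a deadline of 2006-12-04, before any tolling.
The period was tolled for 309 days by the defendant's absence from the jurisdiction (2006-06-15 to 2007-04-20), pushing the deadline to 2007-10-09.
None of the other events listed affects the running of the period under the stated rules.
The 2007-09-08 filing precedes the 2007-10-09 deadline; the claim is timely.

TIMELY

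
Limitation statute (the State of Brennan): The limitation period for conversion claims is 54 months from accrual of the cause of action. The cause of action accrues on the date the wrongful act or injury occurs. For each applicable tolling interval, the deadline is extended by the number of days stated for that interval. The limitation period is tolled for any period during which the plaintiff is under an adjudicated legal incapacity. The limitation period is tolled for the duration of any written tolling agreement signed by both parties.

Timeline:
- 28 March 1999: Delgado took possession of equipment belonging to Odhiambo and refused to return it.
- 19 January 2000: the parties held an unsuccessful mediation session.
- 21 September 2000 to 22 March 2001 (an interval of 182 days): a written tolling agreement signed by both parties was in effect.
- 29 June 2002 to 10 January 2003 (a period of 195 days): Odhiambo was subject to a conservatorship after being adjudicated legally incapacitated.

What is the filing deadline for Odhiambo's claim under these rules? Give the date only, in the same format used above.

9 October 2004

The claim accrued on 28 March 1999, when the wrongful act occurred.
The untolled deadline — 54 months after 28 March 1999 — is 28 September 2003.
The written tolling agreement from 21 September 2000 to 22 March 2001 tolled the period for 182 days, extending the deadline to 28 March 2004.
The plaintiff's legal incapacity from 29 June 2002 to 10 January 2003 tolled the period for 195 days, extending the deadline to 9 October 2004.
Nothing else in the chronology tolls or restarts the period.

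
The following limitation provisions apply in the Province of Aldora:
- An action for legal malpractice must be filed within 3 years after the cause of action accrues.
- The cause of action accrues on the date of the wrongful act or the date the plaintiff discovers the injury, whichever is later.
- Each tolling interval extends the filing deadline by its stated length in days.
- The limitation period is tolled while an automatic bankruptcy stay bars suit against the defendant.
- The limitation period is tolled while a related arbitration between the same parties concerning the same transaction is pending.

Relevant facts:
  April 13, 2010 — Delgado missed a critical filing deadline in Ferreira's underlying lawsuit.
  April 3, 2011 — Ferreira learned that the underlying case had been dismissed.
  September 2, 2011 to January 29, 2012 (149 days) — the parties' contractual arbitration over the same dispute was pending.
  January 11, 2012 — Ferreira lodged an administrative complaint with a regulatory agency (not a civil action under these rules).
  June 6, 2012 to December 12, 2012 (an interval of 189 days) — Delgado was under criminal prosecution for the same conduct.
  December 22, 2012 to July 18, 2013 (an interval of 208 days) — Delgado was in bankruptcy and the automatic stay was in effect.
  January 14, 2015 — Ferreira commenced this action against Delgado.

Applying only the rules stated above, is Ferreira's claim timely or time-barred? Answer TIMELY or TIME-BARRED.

TIMELY

Taking the later of the act (April 13, 2010) and discovery (April 3, 2011), the claim accrued on April 3, 2011.
The untolled deadline — 3 years after April 3, 2011 — is April 3, 2014.
The pending related arbitration from September 2, 2011 to January 29, 2012 tolled the period for 149 days, extending the deadline to August 30, 2014.
The period was tolled for 208 days by the automatic bankruptcy stay (December 22, 2012 to July 18, 2013), pushing the deadline to March 26, 2015.
Although a criminal prosecution ran from June 6, 2012 to December 12, 2012, the stated rules do not make that a tolling event, so it is disregarded.
The other events in the timeline have no effect on the limitation period under the stated rules.
Filing on January 14, 2015 beat the March 26, 2015 deadline — the action is timely.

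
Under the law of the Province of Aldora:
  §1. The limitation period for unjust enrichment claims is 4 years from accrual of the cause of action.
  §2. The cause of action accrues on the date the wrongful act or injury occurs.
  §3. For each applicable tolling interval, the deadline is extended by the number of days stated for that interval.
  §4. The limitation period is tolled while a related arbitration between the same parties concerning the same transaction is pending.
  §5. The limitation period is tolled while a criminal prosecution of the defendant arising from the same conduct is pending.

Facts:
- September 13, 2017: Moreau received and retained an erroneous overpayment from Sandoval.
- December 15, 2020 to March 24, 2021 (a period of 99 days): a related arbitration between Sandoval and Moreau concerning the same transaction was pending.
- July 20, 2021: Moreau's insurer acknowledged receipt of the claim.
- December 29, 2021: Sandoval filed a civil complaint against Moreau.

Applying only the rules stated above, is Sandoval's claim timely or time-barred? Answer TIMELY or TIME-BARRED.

TIME-BARRED

The claim accrued on September 13, 2017, when the wrongful act occurred.
4 years from September 13, 2017 is September 13, 2021.
Because the pending related arbitration ran from December 15, 2020 to March 24, 2021, the deadline is extended by 99 days to December 21, 2021.
None of the other events listed affects the running of the period under the stated rules.
The December 29, 2021 filing falls after the December 21, 2021 deadline; the claim is time-barred.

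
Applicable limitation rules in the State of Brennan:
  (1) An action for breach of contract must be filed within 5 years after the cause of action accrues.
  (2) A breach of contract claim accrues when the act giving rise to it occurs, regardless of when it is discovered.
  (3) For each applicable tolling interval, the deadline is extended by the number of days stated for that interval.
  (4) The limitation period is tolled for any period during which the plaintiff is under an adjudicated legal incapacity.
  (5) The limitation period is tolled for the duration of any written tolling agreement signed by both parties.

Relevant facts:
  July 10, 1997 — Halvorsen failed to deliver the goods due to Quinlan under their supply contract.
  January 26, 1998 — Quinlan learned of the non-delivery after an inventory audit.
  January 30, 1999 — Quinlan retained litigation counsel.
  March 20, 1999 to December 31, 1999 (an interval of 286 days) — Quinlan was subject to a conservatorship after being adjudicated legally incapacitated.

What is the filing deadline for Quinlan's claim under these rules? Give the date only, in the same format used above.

The claim accrued on July 10, 1997, when the wrongful act occurred; under the stated occurrence rule the January 26, 1998 discovery does not delay accrual.
Adding the 5 years base period to July 10, 1997 gives a deadline of July 10, 2002, before any tolling.
Because the plaintiff's legal incapacity ran from March 20, 1999 to December 31, 1999, the deadline is extended by 286 days to April 22, 2003.
None of the other events listed affects the running of the period under the stated rules.

April 22, 2003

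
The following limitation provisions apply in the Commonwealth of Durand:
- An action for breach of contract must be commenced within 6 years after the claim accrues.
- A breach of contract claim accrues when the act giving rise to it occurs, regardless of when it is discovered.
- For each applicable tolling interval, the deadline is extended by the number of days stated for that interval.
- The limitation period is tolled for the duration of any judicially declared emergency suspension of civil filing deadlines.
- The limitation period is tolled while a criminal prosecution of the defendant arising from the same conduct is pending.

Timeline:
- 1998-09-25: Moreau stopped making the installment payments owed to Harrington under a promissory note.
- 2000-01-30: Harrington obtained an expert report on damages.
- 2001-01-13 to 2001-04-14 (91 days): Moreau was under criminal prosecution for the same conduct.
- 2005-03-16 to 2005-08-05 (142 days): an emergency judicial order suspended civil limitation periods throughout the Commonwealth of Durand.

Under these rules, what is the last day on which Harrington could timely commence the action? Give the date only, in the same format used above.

The claim accrued on 1998-09-25, the date of the act.
The untolled deadline — 6 years after 1998-09-25 — is 2004-09-25.
The pending criminal prosecution from 2001-01-13 to 2001-04-14 tolled the period for 91 days, extending the deadline to 2004-12-25.
By the time the emergency suspension of filing deadlines began on 2005-03-16, the limitation period had already expired on 2004-12-25; that interval cannot revive it.
None of the other events listed affects the running of the period under the stated rules.

2004-12-25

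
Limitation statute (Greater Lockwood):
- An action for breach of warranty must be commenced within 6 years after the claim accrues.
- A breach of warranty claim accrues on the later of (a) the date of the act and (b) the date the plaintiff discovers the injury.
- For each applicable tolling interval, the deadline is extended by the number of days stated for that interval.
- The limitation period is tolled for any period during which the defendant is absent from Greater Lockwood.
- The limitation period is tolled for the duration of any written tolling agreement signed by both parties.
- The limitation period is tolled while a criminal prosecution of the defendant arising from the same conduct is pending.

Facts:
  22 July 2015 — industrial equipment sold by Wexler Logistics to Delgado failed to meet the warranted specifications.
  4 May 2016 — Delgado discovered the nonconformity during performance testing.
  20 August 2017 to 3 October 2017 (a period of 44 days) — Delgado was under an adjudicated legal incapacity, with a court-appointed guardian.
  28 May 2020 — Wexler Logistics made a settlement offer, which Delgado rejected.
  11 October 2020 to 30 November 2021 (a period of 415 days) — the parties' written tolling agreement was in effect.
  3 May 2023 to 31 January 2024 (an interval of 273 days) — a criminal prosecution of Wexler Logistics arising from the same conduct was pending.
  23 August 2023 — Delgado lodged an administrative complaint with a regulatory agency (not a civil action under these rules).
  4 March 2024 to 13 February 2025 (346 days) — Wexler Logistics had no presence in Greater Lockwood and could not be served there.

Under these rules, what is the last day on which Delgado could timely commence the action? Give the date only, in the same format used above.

Taking the later of the act (22 July 2015) and discovery (4 May 2016), the claim accrued on 4 May 2016.
The untolled deadline — 6 years after 4 May 2016 — is 4 May 2022.
The written tolling agreement from 11 October 2020 to 30 November 2021 tolled the period for 415 days, extending the deadline to 23 June 2023.
The period was tolled for 273 days by the pending criminal prosecution (3 May 2023 to 31 January 2024), pushing the deadline to 22 March 2024.
The defendant's absence from the jurisdiction from 4 March 2024 to 13 February 2025 tolled the period for 346 days, extending the deadline to 3 March 2025.
Although the plaintiff's incapacity ran from 20 August 2017 to 3 October 2017, the stated rules do not make that a tolling event, so it is disregarded.
None of the other events listed affects the running of the period under the stated rules.

3 March 2025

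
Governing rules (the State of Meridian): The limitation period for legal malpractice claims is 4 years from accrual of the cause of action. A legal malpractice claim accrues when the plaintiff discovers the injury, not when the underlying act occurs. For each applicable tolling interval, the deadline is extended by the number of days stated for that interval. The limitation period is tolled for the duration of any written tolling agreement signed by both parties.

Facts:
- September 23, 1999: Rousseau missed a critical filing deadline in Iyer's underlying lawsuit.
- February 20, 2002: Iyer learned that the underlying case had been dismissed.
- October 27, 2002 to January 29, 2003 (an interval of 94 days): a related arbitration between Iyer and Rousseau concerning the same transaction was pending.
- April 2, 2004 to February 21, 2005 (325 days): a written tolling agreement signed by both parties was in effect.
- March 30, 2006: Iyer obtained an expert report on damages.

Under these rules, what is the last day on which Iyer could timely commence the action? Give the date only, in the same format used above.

January 11, 2007

Under the discovery rule, the claim accrued on February 20, 2002, when Iyer discovered the injury — not on the September 23, 1999 date of the underlying act.
4 years from February 20, 2002 is February 20, 2006.
The period was tolled for 325 days by the written tolling agreement (April 2, 2004 to February 21, 2005), pushing the deadline to January 11, 2007.
The pending related arbitration from October 27, 2002 to January 29, 2003 does not toll the period, because no stated rule makes a pending arbitration a tolling event.
Nothing else in the chronology tolls or restarts the period.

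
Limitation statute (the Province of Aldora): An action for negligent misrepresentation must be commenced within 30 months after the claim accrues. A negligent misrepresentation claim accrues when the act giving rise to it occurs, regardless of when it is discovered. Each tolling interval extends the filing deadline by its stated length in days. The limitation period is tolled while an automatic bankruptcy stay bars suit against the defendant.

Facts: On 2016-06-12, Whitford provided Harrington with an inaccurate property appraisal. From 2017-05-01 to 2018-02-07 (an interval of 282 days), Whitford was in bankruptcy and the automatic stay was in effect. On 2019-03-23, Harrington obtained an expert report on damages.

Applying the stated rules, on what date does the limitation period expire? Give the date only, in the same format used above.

2019-09-20

The limitation period began to run on 2016-06-12.
30 months from 2016-06-12 is 2018-12-12.
The period was tolled for 282 days by the automatic bankruptcy stay (2017-05-01 to 2018-02-07), pushing the deadline to 2019-09-20.
None of the other events listed affects the running of the period under the stated rules.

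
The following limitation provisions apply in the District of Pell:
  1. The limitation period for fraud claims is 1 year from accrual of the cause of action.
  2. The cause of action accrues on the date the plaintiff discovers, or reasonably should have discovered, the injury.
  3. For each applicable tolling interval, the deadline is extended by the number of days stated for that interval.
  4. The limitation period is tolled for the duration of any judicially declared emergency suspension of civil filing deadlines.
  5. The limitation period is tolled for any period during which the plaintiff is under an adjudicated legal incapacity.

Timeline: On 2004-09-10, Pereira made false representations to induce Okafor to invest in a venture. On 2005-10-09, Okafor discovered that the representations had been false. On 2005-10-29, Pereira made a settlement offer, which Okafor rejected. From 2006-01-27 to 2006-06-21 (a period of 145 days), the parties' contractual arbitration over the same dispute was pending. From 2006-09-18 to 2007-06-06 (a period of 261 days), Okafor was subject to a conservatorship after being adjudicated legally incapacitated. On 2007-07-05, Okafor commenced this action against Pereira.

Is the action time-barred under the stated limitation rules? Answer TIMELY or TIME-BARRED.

TIME-BARRED

Under the discovery rule, the claim accrued on 2005-10-09, when Okafor discovered the injury — not on the 2004-09-10 date of the underlying act.
Adding the 1 year base period to 2005-10-09 gives a deadline of 2006-10-09, before any tolling.
The plaintiff's legal incapacity from 2006-09-18 to 2007-06-06 tolled the period for 261 days, extending the deadline to 2007-06-27.
Although a pending arbitration ran from 2006-01-27 to 2006-06-21, the stated rules do not make that a tolling event, so it is disregarded.
The other events in the timeline have no effect on the limitation period under the stated rules.
Filing on 2007-07-05 missed the 2007-06-27 deadline — the action is time-barred.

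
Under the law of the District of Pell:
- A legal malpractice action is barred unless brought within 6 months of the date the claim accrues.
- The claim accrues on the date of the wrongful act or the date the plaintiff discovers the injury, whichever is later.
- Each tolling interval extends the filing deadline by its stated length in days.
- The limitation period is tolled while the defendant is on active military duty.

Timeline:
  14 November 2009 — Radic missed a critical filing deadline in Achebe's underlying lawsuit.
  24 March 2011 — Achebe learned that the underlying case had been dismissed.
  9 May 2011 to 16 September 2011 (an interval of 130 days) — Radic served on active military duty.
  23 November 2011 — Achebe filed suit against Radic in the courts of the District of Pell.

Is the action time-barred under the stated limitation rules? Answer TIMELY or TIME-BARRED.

TIMELY

The claim accrued on 24 March 2011 — the later of the 14 November 2009 act and the 24 March 2011 discovery.
6 months from 24 March 2011 is 24 September 2011.
Because the defendant's active military service ran from 9 May 2011 to 16 September 2011, the deadline is extended by 130 days to 1 February 2012.
The 23 November 2011 filing precedes the 1 February 2012 deadline; the claim is timely.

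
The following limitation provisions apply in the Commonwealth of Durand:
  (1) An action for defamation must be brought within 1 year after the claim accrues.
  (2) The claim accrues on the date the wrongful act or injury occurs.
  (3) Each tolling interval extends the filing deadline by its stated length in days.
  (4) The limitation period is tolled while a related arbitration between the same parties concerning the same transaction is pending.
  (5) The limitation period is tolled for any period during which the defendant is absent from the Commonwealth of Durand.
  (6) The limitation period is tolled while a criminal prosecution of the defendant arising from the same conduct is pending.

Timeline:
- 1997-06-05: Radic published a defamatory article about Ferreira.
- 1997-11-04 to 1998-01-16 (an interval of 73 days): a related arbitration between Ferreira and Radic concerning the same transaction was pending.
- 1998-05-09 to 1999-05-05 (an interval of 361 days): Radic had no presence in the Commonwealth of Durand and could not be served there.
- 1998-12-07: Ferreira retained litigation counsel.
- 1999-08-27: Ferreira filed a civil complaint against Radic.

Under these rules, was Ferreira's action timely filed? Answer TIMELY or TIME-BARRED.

The limitation period began to run on 1997-06-05.
1 year from 1997-06-05 is 1998-06-05.
The pending related arbitration from 1997-11-04 to 1998-01-16 tolled the period for 73 days, extending the deadline to 1998-08-17.
The defendant's absence from the jurisdiction from 1998-05-09 to 1999-05-05 tolled the period for 361 days, extending the deadline to 1999-08-13.
The other events in the timeline have no effect on the limitation period under the stated rules.
Filing on 1999-08-27 missed the 1999-08-13 deadline — the action is time-barred.

TIME-BARRED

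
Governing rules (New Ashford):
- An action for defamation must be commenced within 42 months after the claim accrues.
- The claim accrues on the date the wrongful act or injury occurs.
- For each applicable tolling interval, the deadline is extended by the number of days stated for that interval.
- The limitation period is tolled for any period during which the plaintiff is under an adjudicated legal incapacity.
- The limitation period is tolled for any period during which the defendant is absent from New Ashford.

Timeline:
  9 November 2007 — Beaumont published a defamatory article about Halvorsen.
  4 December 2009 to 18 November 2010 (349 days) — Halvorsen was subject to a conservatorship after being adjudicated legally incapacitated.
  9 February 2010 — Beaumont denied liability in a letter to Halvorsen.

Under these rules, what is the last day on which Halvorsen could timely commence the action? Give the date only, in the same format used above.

The limitation period began to run on 9 November 2007.
The untolled deadline — 42 months after 9 November 2007 — is 9 May 2011.
The period was tolled for 349 days by the plaintiff's legal incapacity (4 December 2009 to 18 November 2010), pushing the deadline to 22 April 2012.
The other events in the timeline have no effect on the limitation period under the stated rules.

22 April 2012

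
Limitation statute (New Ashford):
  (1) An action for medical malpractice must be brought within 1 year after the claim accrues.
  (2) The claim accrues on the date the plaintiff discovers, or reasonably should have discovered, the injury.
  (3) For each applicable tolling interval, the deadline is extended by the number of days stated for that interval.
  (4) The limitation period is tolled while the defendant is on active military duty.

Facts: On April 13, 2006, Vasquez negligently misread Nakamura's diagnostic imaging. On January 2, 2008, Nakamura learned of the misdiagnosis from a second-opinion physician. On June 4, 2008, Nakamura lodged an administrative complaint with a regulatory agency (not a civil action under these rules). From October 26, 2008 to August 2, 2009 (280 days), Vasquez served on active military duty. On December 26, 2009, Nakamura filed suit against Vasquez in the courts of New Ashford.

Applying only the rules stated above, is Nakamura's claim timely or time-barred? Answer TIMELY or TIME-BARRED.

Under the discovery rule, the claim accrued on January 2, 2008, when Nakamura discovered the injury — not on the April 13, 2006 date of the underlying act.
Adding the 1 year base period to January 2, 2008 gives a deadline of January 2, 2009, before any tolling.
Because the defendant's active military service ran from October 26, 2008 to August 2, 2009, the deadline is extended by 280 days to October 9, 2009.
Nothing else in the chronology tolls or restarts the period.
Nakamura filed on December 26, 2009, after the October 9, 2009 deadline, so the action is time-barred.

TIME-BARRED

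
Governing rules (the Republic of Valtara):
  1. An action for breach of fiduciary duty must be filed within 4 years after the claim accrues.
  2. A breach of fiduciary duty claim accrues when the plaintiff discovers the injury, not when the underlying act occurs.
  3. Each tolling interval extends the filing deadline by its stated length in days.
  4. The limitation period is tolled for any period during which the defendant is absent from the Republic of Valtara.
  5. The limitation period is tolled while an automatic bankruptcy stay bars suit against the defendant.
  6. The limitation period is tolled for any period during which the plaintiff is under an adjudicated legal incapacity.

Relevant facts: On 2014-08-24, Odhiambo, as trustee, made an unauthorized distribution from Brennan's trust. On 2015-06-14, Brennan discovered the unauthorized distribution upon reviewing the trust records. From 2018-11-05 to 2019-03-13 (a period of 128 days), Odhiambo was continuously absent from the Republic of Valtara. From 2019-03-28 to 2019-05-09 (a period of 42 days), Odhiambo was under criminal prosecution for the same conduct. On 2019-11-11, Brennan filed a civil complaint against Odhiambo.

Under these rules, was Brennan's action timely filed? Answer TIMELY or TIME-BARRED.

Under the discovery rule, the claim accrued on 2015-06-14, when Brennan discovered the injury — not on the 2014-08-24 date of the underlying act.
Adding the 4 years base period to 2015-06-14 gives a deadline of 2019-06-14, before any tolling.
The period was tolled for 128 days by the defendant's absence from the jurisdiction (2018-11-05 to 2019-03-13), pushing the deadline to 2019-10-20.
Although a criminal prosecution ran from 2019-03-28 to 2019-05-09, the stated rules do not make that a tolling event, so it is disregarded.
Brennan filed on 2019-11-11, after the 2019-10-20 deadline, so the action is time-barred.

TIME-BARRED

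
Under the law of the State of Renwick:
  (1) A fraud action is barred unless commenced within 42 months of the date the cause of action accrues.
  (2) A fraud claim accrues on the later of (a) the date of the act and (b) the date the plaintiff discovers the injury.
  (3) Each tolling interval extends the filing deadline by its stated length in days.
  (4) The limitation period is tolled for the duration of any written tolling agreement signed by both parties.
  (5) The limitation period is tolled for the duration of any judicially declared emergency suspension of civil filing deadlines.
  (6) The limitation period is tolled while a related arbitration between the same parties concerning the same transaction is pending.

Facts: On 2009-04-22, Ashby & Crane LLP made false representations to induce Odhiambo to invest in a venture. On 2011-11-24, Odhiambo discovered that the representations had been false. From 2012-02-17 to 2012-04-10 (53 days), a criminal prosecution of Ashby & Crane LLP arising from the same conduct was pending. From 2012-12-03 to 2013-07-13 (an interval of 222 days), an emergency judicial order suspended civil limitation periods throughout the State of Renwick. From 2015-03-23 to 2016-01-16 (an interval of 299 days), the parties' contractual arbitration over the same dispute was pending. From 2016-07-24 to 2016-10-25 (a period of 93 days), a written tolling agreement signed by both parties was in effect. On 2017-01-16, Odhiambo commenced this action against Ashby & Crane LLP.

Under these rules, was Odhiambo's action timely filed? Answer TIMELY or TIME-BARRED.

Because discovery on 2011-11-24 post-dates the 2009-04-22 act, accrual under the later-of rule falls on 2011-11-24.
42 months from 2011-11-24 is 2015-05-24.
Because the emergency suspension of filing deadlines ran from 2012-12-03 to 2013-07-13, the deadline is extended by 222 days to 2016-01-01.
Because the pending related arbitration ran from 2015-03-23 to 2016-01-16, the deadline is extended by 299 days to 2016-10-26.
Because the written tolling agreement ran from 2016-07-24 to 2016-10-25, the deadline is extended by 93 days to 2017-01-27.
The pending criminal prosecution from 2012-02-17 to 2012-04-10 does not toll the period, because no stated rule makes a criminal prosecution a tolling event.
Filing on 2017-01-16 beat the 2017-01-27 deadline — the action is timely.

TIMELY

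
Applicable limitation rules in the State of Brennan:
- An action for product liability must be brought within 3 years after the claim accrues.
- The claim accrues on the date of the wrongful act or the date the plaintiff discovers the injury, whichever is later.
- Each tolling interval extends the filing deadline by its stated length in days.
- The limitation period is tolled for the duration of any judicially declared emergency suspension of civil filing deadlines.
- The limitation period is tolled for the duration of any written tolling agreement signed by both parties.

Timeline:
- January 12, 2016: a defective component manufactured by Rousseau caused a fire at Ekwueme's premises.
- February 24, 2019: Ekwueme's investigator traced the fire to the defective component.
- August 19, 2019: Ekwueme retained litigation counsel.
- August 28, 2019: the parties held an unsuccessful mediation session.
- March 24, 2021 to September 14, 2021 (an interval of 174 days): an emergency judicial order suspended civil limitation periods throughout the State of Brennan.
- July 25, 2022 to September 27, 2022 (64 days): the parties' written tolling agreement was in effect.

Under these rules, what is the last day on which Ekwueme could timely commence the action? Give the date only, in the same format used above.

October 20, 2022

The claim accrued on February 24, 2019 — the later of the January 12, 2016 act and the February 24, 2019 discovery.
Adding the 3 years base period to February 24, 2019 gives a deadline of February 24, 2022, before any tolling.
The period was tolled for 174 days by the emergency suspension of filing deadlines (March 24, 2021 to September 14, 2021), pushing the deadline to August 17, 2022.
Because the written tolling agreement ran from July 25, 2022 to September 27, 2022, the deadline is extended by 64 days to October 20, 2022.
Nothing else in the chronology tolls or restarts the period.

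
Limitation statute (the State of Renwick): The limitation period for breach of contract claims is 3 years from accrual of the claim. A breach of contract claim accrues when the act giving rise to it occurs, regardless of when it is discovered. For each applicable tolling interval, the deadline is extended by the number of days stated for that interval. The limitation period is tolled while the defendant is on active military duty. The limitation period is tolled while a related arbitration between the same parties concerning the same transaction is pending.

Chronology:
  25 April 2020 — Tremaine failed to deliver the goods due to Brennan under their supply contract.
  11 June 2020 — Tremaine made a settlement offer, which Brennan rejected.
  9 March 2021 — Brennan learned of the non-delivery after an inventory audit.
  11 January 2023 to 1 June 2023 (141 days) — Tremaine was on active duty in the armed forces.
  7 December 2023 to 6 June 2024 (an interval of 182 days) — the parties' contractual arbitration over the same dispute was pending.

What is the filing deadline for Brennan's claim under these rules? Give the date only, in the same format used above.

13 September 2023

The claim accrued on 25 April 2020, when the wrongful act occurred; under the stated occurrence rule the 9 March 2021 discovery does not delay accrual.
Adding the 3 years base period to 25 April 2020 gives a deadline of 25 April 2023, before any tolling.
The defendant's active military service from 11 January 2023 to 1 June 2023 tolled the period for 141 days, extending the deadline to 13 September 2023.
The pending related arbitration from 7 December 2023 to 6 June 2024 began after the period had already run on 13 September 2023, so it has no tolling effect.
None of the other events listed affects the running of the period under the stated rules.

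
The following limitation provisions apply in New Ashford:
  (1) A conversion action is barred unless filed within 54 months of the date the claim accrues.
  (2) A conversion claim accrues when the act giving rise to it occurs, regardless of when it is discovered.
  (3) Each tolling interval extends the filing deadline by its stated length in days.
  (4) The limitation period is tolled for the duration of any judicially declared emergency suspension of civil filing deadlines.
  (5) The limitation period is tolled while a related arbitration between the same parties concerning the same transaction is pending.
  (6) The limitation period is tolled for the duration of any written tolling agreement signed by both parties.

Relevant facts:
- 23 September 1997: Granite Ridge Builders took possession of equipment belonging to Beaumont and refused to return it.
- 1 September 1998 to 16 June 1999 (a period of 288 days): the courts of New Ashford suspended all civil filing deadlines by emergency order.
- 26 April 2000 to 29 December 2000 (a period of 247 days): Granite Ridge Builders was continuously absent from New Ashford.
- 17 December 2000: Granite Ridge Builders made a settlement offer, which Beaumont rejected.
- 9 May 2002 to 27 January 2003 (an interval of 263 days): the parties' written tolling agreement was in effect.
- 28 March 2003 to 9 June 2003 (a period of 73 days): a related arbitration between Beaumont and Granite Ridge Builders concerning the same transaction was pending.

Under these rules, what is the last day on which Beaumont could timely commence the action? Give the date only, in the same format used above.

7 December 2003

The limitation period began to run on 23 September 1997.
The untolled deadline — 54 months after 23 September 1997 — is 23 March 2002.
The emergency suspension of filing deadlines from 1 September 1998 to 16 June 1999 tolled the period for 288 days, extending the deadline to 5 January 2003.
Because the written tolling agreement ran from 9 May 2002 to 27 January 2003, the deadline is extended by 263 days to 25 September 2003.
Because the pending related arbitration ran from 28 March 2003 to 9 June 2003, the deadline is extended by 73 days to 7 December 2003.
The defendant's absence from the jurisdiction from 26 April 2000 to 29 December 2000 does not toll the period, because no stated rule makes the defendant's absence a tolling event.
None of the other events listed affects the running of the period under the stated rules.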